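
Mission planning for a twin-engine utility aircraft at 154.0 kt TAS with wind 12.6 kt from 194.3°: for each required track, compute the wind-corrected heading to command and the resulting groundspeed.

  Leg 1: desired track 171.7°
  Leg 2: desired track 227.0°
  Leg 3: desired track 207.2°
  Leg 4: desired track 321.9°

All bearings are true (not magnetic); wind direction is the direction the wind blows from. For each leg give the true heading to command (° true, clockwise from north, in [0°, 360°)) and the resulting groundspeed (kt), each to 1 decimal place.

Leg 1: heading=173.5°, groundspeed=142.3 kt
Leg 2: heading=224.5°, groundspeed=143.2 kt
Leg 3: heading=206.2°, groundspeed=141.7 kt
Leg 4: heading=318.2°, groundspeed=161.4 kt

Leg 1: desired track 171.7°; wind correction +1.8° → command heading 173.5°, groundspeed 142.3 kt
Leg 2: desired track 227.0°; wind correction -2.5° → command heading 224.5°, groundspeed 143.2 kt
Leg 3: desired track 207.2°; wind correction -1.0° → command heading 206.2°, groundspeed 141.7 kt
Leg 4: desired track 321.9°; wind correction -3.7° → command heading 318.2°, groundspeed 161.4 kt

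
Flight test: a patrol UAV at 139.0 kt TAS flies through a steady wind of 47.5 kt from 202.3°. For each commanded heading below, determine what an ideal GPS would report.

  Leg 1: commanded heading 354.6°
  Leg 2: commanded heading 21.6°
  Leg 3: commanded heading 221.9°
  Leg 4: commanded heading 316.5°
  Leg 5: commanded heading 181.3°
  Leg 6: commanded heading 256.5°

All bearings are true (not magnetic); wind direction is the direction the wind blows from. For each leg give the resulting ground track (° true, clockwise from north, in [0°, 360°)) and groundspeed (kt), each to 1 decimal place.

Leg 1: heading 354.6°; drift +7.0° → track 1.6°, groundspeed 182.4 kt
Leg 2: heading 21.6°; drift +0.2° → track 21.8°, groundspeed 186.5 kt
Leg 3: heading 221.9°; drift +9.6° → track 231.5°, groundspeed 95.6 kt
Leg 4: heading 316.5°; drift +15.3° → track 331.8°, groundspeed 164.3 kt
Leg 5: heading 181.3°; drift -10.2° → track 171.1°, groundspeed 96.2 kt
Leg 6: heading 256.5°; drift +19.1° → track 275.6°, groundspeed 117.7 kt

Leg 1: track=1.6°, groundspeed=182.4 kt
Leg 2: track=21.8°, groundspeed=186.5 kt
Leg 3: track=231.5°, groundspeed=95.6 kt
Leg 4: track=331.8°, groundspeed=164.3 kt
Leg 5: track=171.1°, groundspeed=96.2 kt
Leg 6: track=275.6°, groundspeed=117.7 kt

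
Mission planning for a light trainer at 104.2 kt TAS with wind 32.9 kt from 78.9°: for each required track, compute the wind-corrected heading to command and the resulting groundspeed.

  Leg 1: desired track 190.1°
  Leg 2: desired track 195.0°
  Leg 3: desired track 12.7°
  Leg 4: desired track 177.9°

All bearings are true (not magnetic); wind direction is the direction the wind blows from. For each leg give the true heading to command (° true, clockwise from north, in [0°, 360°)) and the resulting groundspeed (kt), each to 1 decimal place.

Leg 1: heading=173.0°, groundspeed=111.5 kt
Leg 2: heading=178.5°, groundspeed=114.4 kt
Leg 3: heading=29.5°, groundspeed=86.5 kt
Leg 4: heading=159.7°, groundspeed=104.2 kt

Leg 1: desired track 190.1°; wind correction -17.1° → command heading 173.0°, groundspeed 111.5 kt
Leg 2: desired track 195.0°; wind correction -16.5° → command heading 178.5°, groundspeed 114.4 kt
Leg 3: desired track 12.7°; wind correction +16.8° → command heading 29.5°, groundspeed 86.5 kt
Leg 4: desired track 177.9°; wind correction -18.2° → command heading 159.7°, groundspeed 104.2 kt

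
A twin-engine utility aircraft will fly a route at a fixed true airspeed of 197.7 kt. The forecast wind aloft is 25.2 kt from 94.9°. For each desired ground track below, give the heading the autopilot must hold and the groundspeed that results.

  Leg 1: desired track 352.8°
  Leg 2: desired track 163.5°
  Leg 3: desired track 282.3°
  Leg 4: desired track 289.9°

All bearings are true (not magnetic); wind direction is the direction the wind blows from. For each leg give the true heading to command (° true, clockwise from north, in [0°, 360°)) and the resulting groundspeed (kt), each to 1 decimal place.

Leg 1: desired track 352.8°; wind correction +7.2° → command heading 0.0°, groundspeed 201.4 kt
Leg 2: desired track 163.5°; wind correction -6.8° → command heading 156.7°, groundspeed 187.1 kt
Leg 3: desired track 282.3°; wind correction +0.9° → command heading 283.2°, groundspeed 222.7 kt
Leg 4: desired track 289.9°; wind correction +1.9° → command heading 291.8°, groundspeed 221.9 kt

Leg 1: heading=0.0°, groundspeed=201.4 kt
Leg 2: heading=156.7°, groundspeed=187.1 kt
Leg 3: heading=283.2°, groundspeed=222.7 kt
Leg 4: heading=291.8°, groundspeed=221.9 kt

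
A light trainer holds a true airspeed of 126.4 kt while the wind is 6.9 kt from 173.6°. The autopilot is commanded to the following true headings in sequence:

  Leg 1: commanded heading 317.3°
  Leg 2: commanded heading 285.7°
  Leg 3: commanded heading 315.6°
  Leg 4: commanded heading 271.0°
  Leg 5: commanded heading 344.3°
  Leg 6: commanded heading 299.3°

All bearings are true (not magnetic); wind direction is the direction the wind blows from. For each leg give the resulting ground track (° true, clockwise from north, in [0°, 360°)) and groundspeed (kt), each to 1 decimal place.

Leg 1: track=319.1°, groundspeed=132.0 kt
Leg 2: track=288.5°, groundspeed=129.2 kt
Leg 3: track=317.4°, groundspeed=131.9 kt
Leg 4: track=274.1°, groundspeed=127.5 kt
Leg 5: track=344.8°, groundspeed=133.2 kt
Leg 6: track=301.8°, groundspeed=130.5 kt

Leg 1: heading 317.3°; drift +1.8° → track 319.1°, groundspeed 132.0 kt
Leg 2: heading 285.7°; drift +2.8° → track 288.5°, groundspeed 129.2 kt
Leg 3: heading 315.6°; drift +1.8° → track 317.4°, groundspeed 131.9 kt
Leg 4: heading 271.0°; drift +3.1° → track 274.1°, groundspeed 127.5 kt
Leg 5: heading 344.3°; drift +0.5° → track 344.8°, groundspeed 133.2 kt
Leg 6: heading 299.3°; drift +2.5° → track 301.8°, groundspeed 130.5 kt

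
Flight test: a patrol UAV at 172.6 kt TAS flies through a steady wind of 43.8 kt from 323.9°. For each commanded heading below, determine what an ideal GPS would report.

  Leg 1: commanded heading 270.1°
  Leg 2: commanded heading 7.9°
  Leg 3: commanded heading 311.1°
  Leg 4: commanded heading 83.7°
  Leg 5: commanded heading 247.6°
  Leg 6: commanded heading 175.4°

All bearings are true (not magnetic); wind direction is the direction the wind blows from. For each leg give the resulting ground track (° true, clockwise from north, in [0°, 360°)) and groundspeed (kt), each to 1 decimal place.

Leg 1: track=256.6°, groundspeed=150.9 kt
Leg 2: track=20.1°, groundspeed=144.3 kt
Leg 3: track=306.8°, groundspeed=130.3 kt
Leg 4: track=94.8°, groundspeed=198.0 kt
Leg 5: track=232.9°, groundspeed=167.7 kt
Leg 6: track=169.2°, groundspeed=211.2 kt

Leg 1: heading 270.1°; drift -13.5° → track 256.6°, groundspeed 150.9 kt
Leg 2: heading 7.9°; drift +12.2° → track 20.1°, groundspeed 144.3 kt
Leg 3: heading 311.1°; drift -4.3° → track 306.8°, groundspeed 130.3 kt
Leg 4: heading 83.7°; drift +11.1° → track 94.8°, groundspeed 198.0 kt
Leg 5: heading 247.6°; drift -14.7° → track 232.9°, groundspeed 167.7 kt
Leg 6: heading 175.4°; drift -6.2° → track 169.2°, groundspeed 211.2 kt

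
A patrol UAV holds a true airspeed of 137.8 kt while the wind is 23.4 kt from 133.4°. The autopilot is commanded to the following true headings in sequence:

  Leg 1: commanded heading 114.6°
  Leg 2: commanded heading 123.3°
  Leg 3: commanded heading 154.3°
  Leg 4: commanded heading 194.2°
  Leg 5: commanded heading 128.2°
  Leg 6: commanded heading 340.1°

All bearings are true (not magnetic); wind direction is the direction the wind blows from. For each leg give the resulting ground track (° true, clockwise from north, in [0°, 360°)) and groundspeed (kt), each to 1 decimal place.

Leg 1: heading 114.6°; drift -3.7° → track 110.9°, groundspeed 115.9 kt
Leg 2: heading 123.3°; drift -2.0° → track 121.3°, groundspeed 114.8 kt
Leg 3: heading 154.3°; drift +4.1° → track 158.4°, groundspeed 116.2 kt
Leg 4: heading 194.2°; drift +9.2° → track 203.4°, groundspeed 128.0 kt
Leg 5: heading 128.2°; drift -1.1° → track 127.1°, groundspeed 114.5 kt
Leg 6: heading 340.1°; drift -3.8° → track 336.3°, groundspeed 159.1 kt

Leg 1: track=110.9°, groundspeed=115.9 kt
Leg 2: track=121.3°, groundspeed=114.8 kt
Leg 3: track=158.4°, groundspeed=116.2 kt
Leg 4: track=203.4°, groundspeed=128.0 kt
Leg 5: track=127.1°, groundspeed=114.5 kt
Leg 6: track=336.3°, groundspeed=159.1 kt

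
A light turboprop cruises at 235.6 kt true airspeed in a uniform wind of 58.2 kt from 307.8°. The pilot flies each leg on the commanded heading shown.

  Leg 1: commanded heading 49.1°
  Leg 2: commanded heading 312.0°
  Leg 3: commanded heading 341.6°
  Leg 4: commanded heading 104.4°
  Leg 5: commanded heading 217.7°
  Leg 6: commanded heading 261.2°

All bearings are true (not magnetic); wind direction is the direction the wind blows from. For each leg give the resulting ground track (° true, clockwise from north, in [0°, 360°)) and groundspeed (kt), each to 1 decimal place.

Leg 1: heading 49.1°; drift +13.0° → track 62.1°, groundspeed 253.5 kt
Leg 2: heading 312.0°; drift +1.4° → track 313.4°, groundspeed 177.6 kt
Leg 3: heading 341.6°; drift +9.8° → track 351.4°, groundspeed 190.0 kt
Leg 4: heading 104.4°; drift +4.6° → track 109.0°, groundspeed 289.9 kt
Leg 5: heading 217.7°; drift -13.9° → track 203.8°, groundspeed 242.8 kt
Leg 6: heading 261.2°; drift -12.2° → track 249.0°, groundspeed 200.1 kt

Leg 1: track=62.1°, groundspeed=253.5 kt
Leg 2: track=313.4°, groundspeed=177.6 kt
Leg 3: track=351.4°, groundspeed=190.0 kt
Leg 4: track=109.0°, groundspeed=289.9 kt
Leg 5: track=203.8°, groundspeed=242.8 kt
Leg 6: track=249.0°, groundspeed=200.1 kt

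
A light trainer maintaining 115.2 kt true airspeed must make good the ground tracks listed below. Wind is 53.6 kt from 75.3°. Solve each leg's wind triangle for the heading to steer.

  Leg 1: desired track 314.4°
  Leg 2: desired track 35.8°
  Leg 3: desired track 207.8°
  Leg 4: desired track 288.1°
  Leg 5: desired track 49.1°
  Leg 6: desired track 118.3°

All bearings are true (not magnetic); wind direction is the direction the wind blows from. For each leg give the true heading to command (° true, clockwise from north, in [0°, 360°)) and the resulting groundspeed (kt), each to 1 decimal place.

Leg 1: desired track 314.4°; wind correction +23.5° → command heading 337.9°, groundspeed 133.1 kt
Leg 2: desired track 35.8°; wind correction +17.2° → command heading 53.0°, groundspeed 68.7 kt
Leg 3: desired track 207.8°; wind correction -20.1° → command heading 187.7°, groundspeed 144.4 kt
Leg 4: desired track 288.1°; wind correction +14.6° → command heading 302.7°, groundspeed 156.5 kt
Leg 5: desired track 49.1°; wind correction +11.9° → command heading 61.0°, groundspeed 64.7 kt
Leg 6: desired track 118.3°; wind correction -18.5° → command heading 99.8°, groundspeed 70.0 kt

Leg 1: heading=337.9°, groundspeed=133.1 kt
Leg 2: heading=53.0°, groundspeed=68.7 kt
Leg 3: heading=187.7°, groundspeed=144.4 kt
Leg 4: heading=302.7°, groundspeed=156.5 kt
Leg 5: heading=61.0°, groundspeed=64.7 kt
Leg 6: heading=99.8°, groundspeed=70.0 kt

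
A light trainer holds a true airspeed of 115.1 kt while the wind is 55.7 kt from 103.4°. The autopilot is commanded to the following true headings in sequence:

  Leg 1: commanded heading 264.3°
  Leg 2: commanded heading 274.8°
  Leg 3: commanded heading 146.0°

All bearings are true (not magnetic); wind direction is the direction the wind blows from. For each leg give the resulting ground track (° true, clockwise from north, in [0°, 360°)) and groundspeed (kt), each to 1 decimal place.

Leg 1: heading 264.3°; drift +6.2° → track 270.5°, groundspeed 168.7 kt
Leg 2: heading 274.8°; drift +2.8° → track 277.6°, groundspeed 170.4 kt
Leg 3: heading 146.0°; drift +27.0° → track 173.0°, groundspeed 83.1 kt

Leg 1: track=270.5°, groundspeed=168.7 kt
Leg 2: track=277.6°, groundspeed=170.4 kt
Leg 3: track=173.0°, groundspeed=83.1 kt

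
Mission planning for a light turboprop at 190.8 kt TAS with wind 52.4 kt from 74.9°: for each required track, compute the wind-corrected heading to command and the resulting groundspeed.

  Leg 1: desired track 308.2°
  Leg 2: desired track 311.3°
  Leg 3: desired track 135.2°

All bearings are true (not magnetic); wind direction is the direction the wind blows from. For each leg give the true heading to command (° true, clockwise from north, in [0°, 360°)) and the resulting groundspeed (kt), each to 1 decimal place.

Leg 1: desired track 308.2°; wind correction +12.7° → command heading 320.9°, groundspeed 217.4 kt
Leg 2: desired track 311.3°; wind correction +13.2° → command heading 324.5°, groundspeed 214.7 kt
Leg 3: desired track 135.2°; wind correction -13.8° → command heading 121.4°, groundspeed 159.3 kt

Leg 1: heading=320.9°, groundspeed=217.4 kt
Leg 2: heading=324.5°, groundspeed=214.7 kt
Leg 3: heading=121.4°, groundspeed=159.3 kt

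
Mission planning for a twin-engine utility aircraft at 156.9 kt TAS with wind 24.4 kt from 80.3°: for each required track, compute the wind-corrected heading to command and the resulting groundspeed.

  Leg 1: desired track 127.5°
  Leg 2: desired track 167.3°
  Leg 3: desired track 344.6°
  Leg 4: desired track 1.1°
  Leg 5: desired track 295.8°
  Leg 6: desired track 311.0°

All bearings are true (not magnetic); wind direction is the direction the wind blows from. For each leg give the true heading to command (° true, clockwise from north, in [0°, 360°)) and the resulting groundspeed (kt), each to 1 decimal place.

Leg 1: desired track 127.5°; wind correction -6.6° → command heading 120.9°, groundspeed 139.3 kt
Leg 2: desired track 167.3°; wind correction -8.9° → command heading 158.4°, groundspeed 153.7 kt
Leg 3: desired track 344.6°; wind correction +8.9° → command heading 353.5°, groundspeed 157.4 kt
Leg 4: desired track 1.1°; wind correction +8.8° → command heading 9.9°, groundspeed 150.5 kt
Leg 5: desired track 295.8°; wind correction +5.2° → command heading 301.0°, groundspeed 176.1 kt
Leg 6: desired track 311.0°; wind correction +6.9° → command heading 317.9°, groundspeed 171.2 kt

Leg 1: heading=120.9°, groundspeed=139.3 kt
Leg 2: heading=158.4°, groundspeed=153.7 kt
Leg 3: heading=353.5°, groundspeed=157.4 kt
Leg 4: heading=9.9°, groundspeed=150.5 kt
Leg 5: heading=301.0°, groundspeed=176.1 kt
Leg 6: heading=317.9°, groundspeed=171.2 kt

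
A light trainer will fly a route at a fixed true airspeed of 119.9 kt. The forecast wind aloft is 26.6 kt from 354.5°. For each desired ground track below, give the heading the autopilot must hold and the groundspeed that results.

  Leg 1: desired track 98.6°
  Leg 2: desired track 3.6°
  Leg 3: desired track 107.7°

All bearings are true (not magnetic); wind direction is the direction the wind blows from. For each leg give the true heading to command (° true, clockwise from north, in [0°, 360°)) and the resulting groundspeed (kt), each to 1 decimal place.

Leg 1: desired track 98.6°; wind correction -12.4° → command heading 86.2°, groundspeed 123.6 kt
Leg 2: desired track 3.6°; wind correction -2.0° → command heading 1.6°, groundspeed 93.6 kt
Leg 3: desired track 107.7°; wind correction -11.8° → command heading 95.9°, groundspeed 127.9 kt

Leg 1: heading=86.2°, groundspeed=123.6 kt
Leg 2: heading=1.6°, groundspeed=93.6 kt
Leg 3: heading=95.9°, groundspeed=127.9 kt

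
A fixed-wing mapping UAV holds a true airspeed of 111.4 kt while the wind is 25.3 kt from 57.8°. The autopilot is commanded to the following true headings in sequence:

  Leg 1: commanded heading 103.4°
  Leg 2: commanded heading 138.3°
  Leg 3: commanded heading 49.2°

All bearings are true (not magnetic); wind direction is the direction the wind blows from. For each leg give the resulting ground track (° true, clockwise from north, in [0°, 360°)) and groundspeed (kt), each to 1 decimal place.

Leg 1: heading 103.4°; drift +10.9° → track 114.3°, groundspeed 95.4 kt
Leg 2: heading 138.3°; drift +13.1° → track 151.4°, groundspeed 110.1 kt
Leg 3: heading 49.2°; drift -2.5° → track 46.7°, groundspeed 86.5 kt

Leg 1: track=114.3°, groundspeed=95.4 kt
Leg 2: track=151.4°, groundspeed=110.1 kt
Leg 3: track=46.7°, groundspeed=86.5 kt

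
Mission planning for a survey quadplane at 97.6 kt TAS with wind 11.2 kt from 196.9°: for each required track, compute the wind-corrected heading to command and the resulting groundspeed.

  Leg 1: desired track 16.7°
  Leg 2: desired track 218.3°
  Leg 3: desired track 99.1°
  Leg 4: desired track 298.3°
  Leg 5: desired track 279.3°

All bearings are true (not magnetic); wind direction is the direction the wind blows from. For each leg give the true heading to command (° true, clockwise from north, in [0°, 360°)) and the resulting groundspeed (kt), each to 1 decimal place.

Leg 1: desired track 16.7°; wind correction +0.0° → command heading 16.7°, groundspeed 108.8 kt
Leg 2: desired track 218.3°; wind correction -2.4° → command heading 215.9°, groundspeed 87.1 kt
Leg 3: desired track 99.1°; wind correction +6.5° → command heading 105.6°, groundspeed 98.5 kt
Leg 4: desired track 298.3°; wind correction -6.5° → command heading 291.8°, groundspeed 99.2 kt
Leg 5: desired track 279.3°; wind correction -6.5° → command heading 272.8°, groundspeed 95.5 kt

Leg 1: heading=16.7°, groundspeed=108.8 kt
Leg 2: heading=215.9°, groundspeed=87.1 kt
Leg 3: heading=105.6°, groundspeed=98.5 kt
Leg 4: heading=291.8°, groundspeed=99.2 kt
Leg 5: heading=272.8°, groundspeed=95.5 kt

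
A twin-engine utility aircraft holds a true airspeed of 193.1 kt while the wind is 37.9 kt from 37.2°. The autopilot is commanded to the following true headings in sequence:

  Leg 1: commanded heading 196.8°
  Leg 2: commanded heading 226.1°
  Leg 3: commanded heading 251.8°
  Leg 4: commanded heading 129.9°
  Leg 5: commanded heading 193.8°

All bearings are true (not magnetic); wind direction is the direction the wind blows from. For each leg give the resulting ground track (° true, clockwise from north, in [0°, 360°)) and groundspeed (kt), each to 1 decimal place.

Leg 1: track=200.1°, groundspeed=229.0 kt
Leg 2: track=224.6°, groundspeed=230.6 kt
Leg 3: track=246.3°, groundspeed=225.3 kt
Leg 4: track=140.9°, groundspeed=198.5 kt
Leg 5: track=197.6°, groundspeed=228.4 kt

Leg 1: heading 196.8°; drift +3.3° → track 200.1°, groundspeed 229.0 kt
Leg 2: heading 226.1°; drift -1.5° → track 224.6°, groundspeed 230.6 kt
Leg 3: heading 251.8°; drift -5.5° → track 246.3°, groundspeed 225.3 kt
Leg 4: heading 129.9°; drift +11.0° → track 140.9°, groundspeed 198.5 kt
Leg 5: heading 193.8°; drift +3.8° → track 197.6°, groundspeed 228.4 kt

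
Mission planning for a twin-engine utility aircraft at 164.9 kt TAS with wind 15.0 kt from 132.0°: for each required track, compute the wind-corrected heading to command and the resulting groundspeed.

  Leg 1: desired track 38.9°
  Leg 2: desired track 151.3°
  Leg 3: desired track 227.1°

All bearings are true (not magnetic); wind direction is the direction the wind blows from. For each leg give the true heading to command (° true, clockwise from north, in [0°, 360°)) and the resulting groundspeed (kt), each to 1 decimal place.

Leg 1: desired track 38.9°; wind correction +5.2° → command heading 44.1°, groundspeed 165.0 kt
Leg 2: desired track 151.3°; wind correction -1.7° → command heading 149.6°, groundspeed 150.7 kt
Leg 3: desired track 227.1°; wind correction -5.2° → command heading 221.9°, groundspeed 165.6 kt

Leg 1: heading=44.1°, groundspeed=165.0 kt
Leg 2: heading=149.6°, groundspeed=150.7 kt
Leg 3: heading=221.9°, groundspeed=165.6 kt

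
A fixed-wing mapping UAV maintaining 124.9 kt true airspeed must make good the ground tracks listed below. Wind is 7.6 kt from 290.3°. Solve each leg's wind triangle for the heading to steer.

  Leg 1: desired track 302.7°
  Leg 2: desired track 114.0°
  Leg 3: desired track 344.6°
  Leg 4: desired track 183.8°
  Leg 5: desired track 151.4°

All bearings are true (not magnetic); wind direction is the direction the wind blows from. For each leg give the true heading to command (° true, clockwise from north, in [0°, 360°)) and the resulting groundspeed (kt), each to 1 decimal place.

Leg 1: desired track 302.7°; wind correction -0.7° → command heading 302.0°, groundspeed 117.5 kt
Leg 2: desired track 114.0°; wind correction +0.2° → command heading 114.2°, groundspeed 132.5 kt
Leg 3: desired track 344.6°; wind correction -2.8° → command heading 341.8°, groundspeed 120.3 kt
Leg 4: desired track 183.8°; wind correction +3.3° → command heading 187.1°, groundspeed 126.8 kt
Leg 5: desired track 151.4°; wind correction +2.3° → command heading 153.7°, groundspeed 130.5 kt

Leg 1: heading=302.0°, groundspeed=117.5 kt
Leg 2: heading=114.2°, groundspeed=132.5 kt
Leg 3: heading=341.8°, groundspeed=120.3 kt
Leg 4: heading=187.1°, groundspeed=126.8 kt
Leg 5: heading=153.7°, groundspeed=130.5 kt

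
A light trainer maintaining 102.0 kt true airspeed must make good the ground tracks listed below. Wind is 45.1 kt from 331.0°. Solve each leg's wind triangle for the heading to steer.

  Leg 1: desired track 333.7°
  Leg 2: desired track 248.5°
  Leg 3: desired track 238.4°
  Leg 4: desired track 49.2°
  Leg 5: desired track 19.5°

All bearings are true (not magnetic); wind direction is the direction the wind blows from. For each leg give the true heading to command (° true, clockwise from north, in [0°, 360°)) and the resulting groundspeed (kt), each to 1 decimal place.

Leg 1: desired track 333.7°; wind correction -1.2° → command heading 332.5°, groundspeed 56.9 kt
Leg 2: desired track 248.5°; wind correction +26.0° → command heading 274.5°, groundspeed 85.8 kt
Leg 3: desired track 238.4°; wind correction +26.2° → command heading 264.6°, groundspeed 93.6 kt
Leg 4: desired track 49.2°; wind correction -25.6° → command heading 23.6°, groundspeed 82.7 kt
Leg 5: desired track 19.5°; wind correction -19.3° → command heading 0.2°, groundspeed 66.4 kt

Leg 1: heading=332.5°, groundspeed=56.9 kt
Leg 2: heading=274.5°, groundspeed=85.8 kt
Leg 3: heading=264.6°, groundspeed=93.6 kt
Leg 4: heading=23.6°, groundspeed=82.7 kt
Leg 5: heading=0.2°, groundspeed=66.4 kt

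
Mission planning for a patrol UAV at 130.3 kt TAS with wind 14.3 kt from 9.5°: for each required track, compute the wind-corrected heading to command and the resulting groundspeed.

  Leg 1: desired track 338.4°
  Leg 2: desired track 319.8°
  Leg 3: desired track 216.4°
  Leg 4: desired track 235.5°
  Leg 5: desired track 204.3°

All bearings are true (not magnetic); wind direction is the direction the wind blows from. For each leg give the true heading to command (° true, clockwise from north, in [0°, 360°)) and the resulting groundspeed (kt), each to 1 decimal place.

Leg 1: desired track 338.4°; wind correction +3.2° → command heading 341.6°, groundspeed 117.8 kt
Leg 2: desired track 319.8°; wind correction +4.8° → command heading 324.6°, groundspeed 120.6 kt
Leg 3: desired track 216.4°; wind correction +2.8° → command heading 219.2°, groundspeed 142.9 kt
Leg 4: desired track 235.5°; wind correction +4.5° → command heading 240.0°, groundspeed 139.8 kt
Leg 5: desired track 204.3°; wind correction +1.6° → command heading 205.9°, groundspeed 144.1 kt

Leg 1: heading=341.6°, groundspeed=117.8 kt
Leg 2: heading=324.6°, groundspeed=120.6 kt
Leg 3: heading=219.2°, groundspeed=142.9 kt
Leg 4: heading=240.0°, groundspeed=139.8 kt
Leg 5: heading=205.9°, groundspeed=144.1 kt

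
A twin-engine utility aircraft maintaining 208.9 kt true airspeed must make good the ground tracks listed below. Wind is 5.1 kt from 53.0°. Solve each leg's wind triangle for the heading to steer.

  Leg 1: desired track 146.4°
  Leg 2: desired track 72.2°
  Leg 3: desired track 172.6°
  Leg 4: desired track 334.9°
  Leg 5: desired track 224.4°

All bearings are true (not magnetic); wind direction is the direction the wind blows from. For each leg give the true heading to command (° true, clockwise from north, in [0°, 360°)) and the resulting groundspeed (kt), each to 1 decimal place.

Leg 1: heading=145.0°, groundspeed=209.1 kt
Leg 2: heading=71.7°, groundspeed=204.1 kt
Leg 3: heading=171.4°, groundspeed=211.4 kt
Leg 4: heading=336.3°, groundspeed=207.8 kt
Leg 5: heading=224.2°, groundspeed=213.9 kt

Leg 1: desired track 146.4°; wind correction -1.4° → command heading 145.0°, groundspeed 209.1 kt
Leg 2: desired track 72.2°; wind correction -0.5° → command heading 71.7°, groundspeed 204.1 kt
Leg 3: desired track 172.6°; wind correction -1.2° → command heading 171.4°, groundspeed 211.4 kt
Leg 4: desired track 334.9°; wind correction +1.4° → command heading 336.3°, groundspeed 207.8 kt
Leg 5: desired track 224.4°; wind correction -0.2° → command heading 224.2°, groundspeed 213.9 kt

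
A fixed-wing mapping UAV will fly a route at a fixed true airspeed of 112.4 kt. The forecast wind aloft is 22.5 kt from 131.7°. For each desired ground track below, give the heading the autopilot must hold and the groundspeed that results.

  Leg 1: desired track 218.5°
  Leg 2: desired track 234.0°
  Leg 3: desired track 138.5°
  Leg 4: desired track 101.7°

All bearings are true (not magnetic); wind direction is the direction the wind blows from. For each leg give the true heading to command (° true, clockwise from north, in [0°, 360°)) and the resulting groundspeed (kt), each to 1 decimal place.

Leg 1: heading=207.0°, groundspeed=108.9 kt
Leg 2: heading=222.7°, groundspeed=115.0 kt
Leg 3: heading=137.1°, groundspeed=90.0 kt
Leg 4: heading=107.4°, groundspeed=92.4 kt

Leg 1: desired track 218.5°; wind correction -11.5° → command heading 207.0°, groundspeed 108.9 kt
Leg 2: desired track 234.0°; wind correction -11.3° → command heading 222.7°, groundspeed 115.0 kt
Leg 3: desired track 138.5°; wind correction -1.4° → command heading 137.1°, groundspeed 90.0 kt
Leg 4: desired track 101.7°; wind correction +5.7° → command heading 107.4°, groundspeed 92.4 kt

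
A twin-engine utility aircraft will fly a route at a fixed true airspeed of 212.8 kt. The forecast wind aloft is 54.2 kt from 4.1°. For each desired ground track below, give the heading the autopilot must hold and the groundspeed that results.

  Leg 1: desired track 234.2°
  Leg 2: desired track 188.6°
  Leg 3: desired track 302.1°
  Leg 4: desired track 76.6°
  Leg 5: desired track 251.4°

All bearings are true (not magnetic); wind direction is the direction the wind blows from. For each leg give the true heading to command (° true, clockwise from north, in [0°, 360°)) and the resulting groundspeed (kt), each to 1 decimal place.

Leg 1: desired track 234.2°; wind correction +11.3° → command heading 245.5°, groundspeed 243.5 kt
Leg 2: desired track 188.6°; wind correction +1.1° → command heading 189.7°, groundspeed 266.8 kt
Leg 3: desired track 302.1°; wind correction +13.0° → command heading 315.1°, groundspeed 181.9 kt
Leg 4: desired track 76.6°; wind correction -14.1° → command heading 62.5°, groundspeed 190.1 kt
Leg 5: desired track 251.4°; wind correction +13.6° → command heading 265.0°, groundspeed 227.8 kt

Leg 1: heading=245.5°, groundspeed=243.5 kt
Leg 2: heading=189.7°, groundspeed=266.8 kt
Leg 3: heading=315.1°, groundspeed=181.9 kt
Leg 4: heading=62.5°, groundspeed=190.1 kt
Leg 5: heading=265.0°, groundspeed=227.8 kt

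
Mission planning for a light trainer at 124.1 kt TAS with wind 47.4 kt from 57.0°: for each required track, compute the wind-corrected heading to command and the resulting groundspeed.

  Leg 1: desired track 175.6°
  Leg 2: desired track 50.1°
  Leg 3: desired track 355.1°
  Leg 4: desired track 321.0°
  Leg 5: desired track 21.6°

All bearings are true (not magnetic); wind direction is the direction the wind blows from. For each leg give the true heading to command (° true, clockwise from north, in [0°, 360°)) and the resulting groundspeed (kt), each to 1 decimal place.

Leg 1: heading=156.0°, groundspeed=139.6 kt
Leg 2: heading=52.7°, groundspeed=76.9 kt
Leg 3: heading=14.8°, groundspeed=94.5 kt
Leg 4: heading=343.3°, groundspeed=119.8 kt
Leg 5: heading=34.4°, groundspeed=82.4 kt

Leg 1: desired track 175.6°; wind correction -19.6° → command heading 156.0°, groundspeed 139.6 kt
Leg 2: desired track 50.1°; wind correction +2.6° → command heading 52.7°, groundspeed 76.9 kt
Leg 3: desired track 355.1°; wind correction +19.7° → command heading 14.8°, groundspeed 94.5 kt
Leg 4: desired track 321.0°; wind correction +22.3° → command heading 343.3°, groundspeed 119.8 kt
Leg 5: desired track 21.6°; wind correction +12.8° → command heading 34.4°, groundspeed 82.4 kt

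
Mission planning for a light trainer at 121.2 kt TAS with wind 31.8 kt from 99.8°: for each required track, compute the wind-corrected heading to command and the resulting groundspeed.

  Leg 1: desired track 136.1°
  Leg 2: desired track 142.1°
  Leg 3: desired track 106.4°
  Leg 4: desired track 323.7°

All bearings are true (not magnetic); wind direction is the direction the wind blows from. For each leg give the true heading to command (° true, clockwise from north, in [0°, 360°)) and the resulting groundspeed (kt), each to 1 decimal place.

Leg 1: desired track 136.1°; wind correction -8.9° → command heading 127.2°, groundspeed 94.1 kt
Leg 2: desired track 142.1°; wind correction -10.2° → command heading 131.9°, groundspeed 95.8 kt
Leg 3: desired track 106.4°; wind correction -1.7° → command heading 104.7°, groundspeed 89.6 kt
Leg 4: desired track 323.7°; wind correction +10.5° → command heading 334.2°, groundspeed 142.1 kt

Leg 1: heading=127.2°, groundspeed=94.1 kt
Leg 2: heading=131.9°, groundspeed=95.8 kt
Leg 3: heading=104.7°, groundspeed=89.6 kt
Leg 4: heading=334.2°, groundspeed=142.1 kt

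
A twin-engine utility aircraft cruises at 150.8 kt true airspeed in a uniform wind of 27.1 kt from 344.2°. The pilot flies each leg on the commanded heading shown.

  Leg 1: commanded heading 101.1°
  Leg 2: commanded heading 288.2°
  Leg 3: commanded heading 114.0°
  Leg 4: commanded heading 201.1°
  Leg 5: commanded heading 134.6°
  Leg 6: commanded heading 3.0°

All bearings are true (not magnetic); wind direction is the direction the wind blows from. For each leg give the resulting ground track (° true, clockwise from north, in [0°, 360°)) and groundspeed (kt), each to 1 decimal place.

Leg 1: track=109.5°, groundspeed=164.8 kt
Leg 2: track=278.8°, groundspeed=137.5 kt
Leg 3: track=121.1°, groundspeed=169.4 kt
Leg 4: track=195.7°, groundspeed=173.2 kt
Leg 5: track=139.0°, groundspeed=174.9 kt
Leg 6: track=7.0°, groundspeed=125.5 kt

Leg 1: heading 101.1°; drift +8.4° → track 109.5°, groundspeed 164.8 kt
Leg 2: heading 288.2°; drift -9.4° → track 278.8°, groundspeed 137.5 kt
Leg 3: heading 114.0°; drift +7.1° → track 121.1°, groundspeed 169.4 kt
Leg 4: heading 201.1°; drift -5.4° → track 195.7°, groundspeed 173.2 kt
Leg 5: heading 134.6°; drift +4.4° → track 139.0°, groundspeed 174.9 kt
Leg 6: heading 3.0°; drift +4.0° → track 7.0°, groundspeed 125.5 kt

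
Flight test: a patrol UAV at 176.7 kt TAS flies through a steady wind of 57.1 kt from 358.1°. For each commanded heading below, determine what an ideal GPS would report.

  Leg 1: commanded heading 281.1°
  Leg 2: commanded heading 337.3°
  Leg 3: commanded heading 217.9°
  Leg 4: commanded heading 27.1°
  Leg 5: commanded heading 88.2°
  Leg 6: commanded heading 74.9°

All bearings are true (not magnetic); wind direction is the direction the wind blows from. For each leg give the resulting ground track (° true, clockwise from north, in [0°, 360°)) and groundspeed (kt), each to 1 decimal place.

Leg 1: track=262.3°, groundspeed=173.0 kt
Leg 2: track=328.0°, groundspeed=125.0 kt
Leg 3: track=208.5°, groundspeed=223.6 kt
Leg 4: track=39.4°, groundspeed=129.7 kt
Leg 5: track=106.1°, groundspeed=185.8 kt
Leg 6: track=93.7°, groundspeed=172.8 kt

Leg 1: heading 281.1°; drift -18.8° → track 262.3°, groundspeed 173.0 kt
Leg 2: heading 337.3°; drift -9.3° → track 328.0°, groundspeed 125.0 kt
Leg 3: heading 217.9°; drift -9.4° → track 208.5°, groundspeed 223.6 kt
Leg 4: heading 27.1°; drift +12.3° → track 39.4°, groundspeed 129.7 kt
Leg 5: heading 88.2°; drift +17.9° → track 106.1°, groundspeed 185.8 kt
Leg 6: heading 74.9°; drift +18.8° → track 93.7°, groundspeed 172.8 kt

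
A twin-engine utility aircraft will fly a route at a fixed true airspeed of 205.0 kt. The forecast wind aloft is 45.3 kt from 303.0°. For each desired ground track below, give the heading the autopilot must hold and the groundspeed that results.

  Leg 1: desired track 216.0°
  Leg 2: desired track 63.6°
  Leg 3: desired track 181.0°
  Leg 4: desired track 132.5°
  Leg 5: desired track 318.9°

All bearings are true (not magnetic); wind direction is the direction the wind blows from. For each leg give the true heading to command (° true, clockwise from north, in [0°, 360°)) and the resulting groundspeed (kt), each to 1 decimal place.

Leg 1: desired track 216.0°; wind correction +12.7° → command heading 228.7°, groundspeed 197.6 kt
Leg 2: desired track 63.6°; wind correction -11.0° → command heading 52.6°, groundspeed 224.3 kt
Leg 3: desired track 181.0°; wind correction +10.8° → command heading 191.8°, groundspeed 225.4 kt
Leg 4: desired track 132.5°; wind correction +2.1° → command heading 134.6°, groundspeed 249.5 kt
Leg 5: desired track 318.9°; wind correction -3.5° → command heading 315.4°, groundspeed 161.1 kt

Leg 1: heading=228.7°, groundspeed=197.6 kt
Leg 2: heading=52.6°, groundspeed=224.3 kt
Leg 3: heading=191.8°, groundspeed=225.4 kt
Leg 4: heading=134.6°, groundspeed=249.5 kt
Leg 5: heading=315.4°, groundspeed=161.1 kt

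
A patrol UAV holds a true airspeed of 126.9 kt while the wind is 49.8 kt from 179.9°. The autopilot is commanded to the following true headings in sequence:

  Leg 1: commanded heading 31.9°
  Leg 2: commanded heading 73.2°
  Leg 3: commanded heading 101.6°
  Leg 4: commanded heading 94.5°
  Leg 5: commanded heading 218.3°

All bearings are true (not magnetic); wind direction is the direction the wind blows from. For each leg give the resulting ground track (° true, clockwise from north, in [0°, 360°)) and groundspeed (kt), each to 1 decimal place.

Leg 1: heading 31.9°; drift -8.9° → track 23.0°, groundspeed 171.2 kt
Leg 2: heading 73.2°; drift -18.7° → track 54.5°, groundspeed 149.0 kt
Leg 3: heading 101.6°; drift -22.7° → track 78.9°, groundspeed 126.6 kt
Leg 4: heading 94.5°; drift -22.0° → track 72.5°, groundspeed 132.6 kt
Leg 5: heading 218.3°; drift +19.4° → track 237.7°, groundspeed 93.2 kt

Leg 1: track=23.0°, groundspeed=171.2 kt
Leg 2: track=54.5°, groundspeed=149.0 kt
Leg 3: track=78.9°, groundspeed=126.6 kt
Leg 4: track=72.5°, groundspeed=132.6 kt
Leg 5: track=237.7°, groundspeed=93.2 kt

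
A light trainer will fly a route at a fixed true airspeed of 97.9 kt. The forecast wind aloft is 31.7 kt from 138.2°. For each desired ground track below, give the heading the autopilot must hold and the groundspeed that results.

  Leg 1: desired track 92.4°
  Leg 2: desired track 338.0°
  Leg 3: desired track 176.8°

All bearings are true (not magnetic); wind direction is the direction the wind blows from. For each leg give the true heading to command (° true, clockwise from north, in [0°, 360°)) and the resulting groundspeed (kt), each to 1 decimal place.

Leg 1: heading=105.8°, groundspeed=73.1 kt
Leg 2: heading=344.3°, groundspeed=127.1 kt
Leg 3: heading=165.1°, groundspeed=71.1 kt

Leg 1: desired track 92.4°; wind correction +13.4° → command heading 105.8°, groundspeed 73.1 kt
Leg 2: desired track 338.0°; wind correction +6.3° → command heading 344.3°, groundspeed 127.1 kt
Leg 3: desired track 176.8°; wind correction -11.7° → command heading 165.1°, groundspeed 71.1 kt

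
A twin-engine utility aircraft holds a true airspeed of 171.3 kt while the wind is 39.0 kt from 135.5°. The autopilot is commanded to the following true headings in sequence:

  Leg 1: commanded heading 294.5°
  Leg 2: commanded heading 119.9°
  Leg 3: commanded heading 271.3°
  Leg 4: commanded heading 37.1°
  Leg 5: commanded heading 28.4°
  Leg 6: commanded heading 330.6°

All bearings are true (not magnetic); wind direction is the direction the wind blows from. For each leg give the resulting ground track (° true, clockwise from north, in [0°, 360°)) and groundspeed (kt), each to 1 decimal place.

Leg 1: heading 294.5°; drift +3.8° → track 298.3°, groundspeed 208.2 kt
Leg 2: heading 119.9°; drift -4.5° → track 115.4°, groundspeed 134.1 kt
Leg 3: heading 271.3°; drift +7.8° → track 279.1°, groundspeed 201.1 kt
Leg 4: heading 37.1°; drift -12.3° → track 24.8°, groundspeed 181.2 kt
Leg 5: heading 28.4°; drift -11.5° → track 16.9°, groundspeed 186.5 kt
Leg 6: heading 330.6°; drift -2.8° → track 327.8°, groundspeed 209.2 kt

Leg 1: track=298.3°, groundspeed=208.2 kt
Leg 2: track=115.4°, groundspeed=134.1 kt
Leg 3: track=279.1°, groundspeed=201.1 kt
Leg 4: track=24.8°, groundspeed=181.2 kt
Leg 5: track=16.9°, groundspeed=186.5 kt
Leg 6: track=327.8°, groundspeed=209.2 kt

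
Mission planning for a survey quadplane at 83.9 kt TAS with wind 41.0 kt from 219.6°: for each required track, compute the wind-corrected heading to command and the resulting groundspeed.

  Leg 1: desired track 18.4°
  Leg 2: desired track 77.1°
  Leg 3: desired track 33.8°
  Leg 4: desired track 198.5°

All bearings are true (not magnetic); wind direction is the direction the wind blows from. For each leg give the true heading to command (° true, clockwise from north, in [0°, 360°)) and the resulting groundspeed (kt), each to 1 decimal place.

Leg 1: heading=8.2°, groundspeed=120.8 kt
Leg 2: heading=94.4°, groundspeed=112.6 kt
Leg 3: heading=31.0°, groundspeed=124.6 kt
Leg 4: heading=208.6°, groundspeed=44.3 kt

Leg 1: desired track 18.4°; wind correction -10.2° → command heading 8.2°, groundspeed 120.8 kt
Leg 2: desired track 77.1°; wind correction +17.3° → command heading 94.4°, groundspeed 112.6 kt
Leg 3: desired track 33.8°; wind correction -2.8° → command heading 31.0°, groundspeed 124.6 kt
Leg 4: desired track 198.5°; wind correction +10.1° → command heading 208.6°, groundspeed 44.3 kt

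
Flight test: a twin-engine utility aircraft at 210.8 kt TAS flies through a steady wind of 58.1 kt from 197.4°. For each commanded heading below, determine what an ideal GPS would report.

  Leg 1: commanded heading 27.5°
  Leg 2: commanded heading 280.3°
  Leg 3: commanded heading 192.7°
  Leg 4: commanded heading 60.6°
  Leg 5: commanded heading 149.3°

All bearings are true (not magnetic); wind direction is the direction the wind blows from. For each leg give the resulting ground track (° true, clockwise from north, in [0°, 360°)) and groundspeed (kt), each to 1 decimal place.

Leg 1: track=25.3°, groundspeed=268.2 kt
Leg 2: track=296.1°, groundspeed=211.6 kt
Leg 3: track=190.9°, groundspeed=153.0 kt
Leg 4: track=51.7°, groundspeed=256.3 kt
Leg 5: track=135.2°, groundspeed=177.4 kt

Leg 1: heading 27.5°; drift -2.2° → track 25.3°, groundspeed 268.2 kt
Leg 2: heading 280.3°; drift +15.8° → track 296.1°, groundspeed 211.6 kt
Leg 3: heading 192.7°; drift -1.8° → track 190.9°, groundspeed 153.0 kt
Leg 4: heading 60.6°; drift -8.9° → track 51.7°, groundspeed 256.3 kt
Leg 5: heading 149.3°; drift -14.1° → track 135.2°, groundspeed 177.4 kt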